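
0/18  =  0 = 0.00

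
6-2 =4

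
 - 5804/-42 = 138 + 4/21 = 138.19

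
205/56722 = 205/56722 = 0.00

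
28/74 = 14/37 = 0.38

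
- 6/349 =-1  +  343/349 = - 0.02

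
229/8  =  229/8 = 28.62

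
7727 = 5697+2030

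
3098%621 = 614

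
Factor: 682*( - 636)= - 2^3*3^1*11^1*31^1 * 53^1 = - 433752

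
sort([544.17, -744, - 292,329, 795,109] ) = [ - 744, - 292, 109,329,544.17,795 ] 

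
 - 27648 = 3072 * ( - 9) 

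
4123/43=4123/43=95.88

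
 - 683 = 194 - 877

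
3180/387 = 8 + 28/129 = 8.22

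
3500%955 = 635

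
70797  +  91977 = 162774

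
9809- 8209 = 1600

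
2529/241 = 2529/241  =  10.49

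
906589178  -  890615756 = 15973422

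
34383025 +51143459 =85526484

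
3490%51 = 22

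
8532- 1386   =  7146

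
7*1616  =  11312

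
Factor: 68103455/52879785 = 3^ (-1 )*29^1*229^1 * 293^1 *313^( - 1)*1609^(-1) = 1945813/1510851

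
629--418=1047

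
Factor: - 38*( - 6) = 2^2 * 3^1*19^1=228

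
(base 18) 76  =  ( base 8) 204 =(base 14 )96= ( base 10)132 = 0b10000100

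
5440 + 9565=15005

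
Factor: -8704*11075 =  - 2^9*5^2*17^1*443^1 = - 96396800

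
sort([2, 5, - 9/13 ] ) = [ - 9/13, 2,5] 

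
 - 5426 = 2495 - 7921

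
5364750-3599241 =1765509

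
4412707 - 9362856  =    -  4950149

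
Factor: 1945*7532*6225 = 91194631500  =  2^2 * 3^1*5^3*7^1 * 83^1 * 269^1*389^1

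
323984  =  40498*8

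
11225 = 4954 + 6271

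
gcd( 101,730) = 1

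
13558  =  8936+4622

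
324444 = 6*54074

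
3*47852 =143556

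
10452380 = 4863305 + 5589075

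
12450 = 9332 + 3118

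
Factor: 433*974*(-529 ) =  - 2^1*23^2*433^1*487^1 = - 223101518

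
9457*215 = 2033255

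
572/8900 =143/2225 = 0.06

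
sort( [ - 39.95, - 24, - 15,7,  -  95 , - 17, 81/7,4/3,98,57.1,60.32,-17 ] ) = [- 95,-39.95, - 24, - 17,- 17  , -15,4/3, 7, 81/7,  57.1,60.32,98] 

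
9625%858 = 187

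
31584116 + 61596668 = 93180784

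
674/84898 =337/42449 = 0.01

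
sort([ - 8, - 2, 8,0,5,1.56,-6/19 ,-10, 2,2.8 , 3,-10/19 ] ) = [ - 10,-8, -2, - 10/19,-6/19 , 0, 1.56,2,  2.8 , 3,5, 8 ]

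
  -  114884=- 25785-89099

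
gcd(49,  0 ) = 49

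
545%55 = 50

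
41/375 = 41/375 =0.11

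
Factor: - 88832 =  - 2^8*347^1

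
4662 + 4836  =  9498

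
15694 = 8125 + 7569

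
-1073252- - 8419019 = 7345767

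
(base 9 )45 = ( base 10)41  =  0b101001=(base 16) 29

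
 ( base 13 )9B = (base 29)4c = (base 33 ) 3t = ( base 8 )200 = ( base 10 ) 128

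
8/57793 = 8/57793 = 0.00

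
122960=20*6148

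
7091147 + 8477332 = 15568479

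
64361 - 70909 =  -6548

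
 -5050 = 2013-7063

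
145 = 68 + 77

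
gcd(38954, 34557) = 1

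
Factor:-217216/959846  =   - 2^6*43^(  -  1)*1697^1*11161^( - 1 ) = -108608/479923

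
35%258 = 35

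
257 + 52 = 309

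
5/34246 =5/34246 =0.00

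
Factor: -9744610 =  -2^1*5^1*89^1*10949^1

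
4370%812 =310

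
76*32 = 2432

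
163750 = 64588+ 99162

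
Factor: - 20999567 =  - 29^1*724123^1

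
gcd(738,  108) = 18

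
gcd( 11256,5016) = 24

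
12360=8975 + 3385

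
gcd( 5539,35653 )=1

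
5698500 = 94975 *60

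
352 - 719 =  - 367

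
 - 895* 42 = -37590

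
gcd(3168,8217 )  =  99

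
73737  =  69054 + 4683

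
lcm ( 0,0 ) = 0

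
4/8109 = 4/8109 = 0.00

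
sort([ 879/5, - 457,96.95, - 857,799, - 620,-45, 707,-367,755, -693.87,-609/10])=[ - 857 ,-693.87,-620, - 457, - 367, - 609/10, - 45,96.95,879/5,707,755,799]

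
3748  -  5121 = -1373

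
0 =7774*0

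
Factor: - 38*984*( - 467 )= 17462064 = 2^4*3^1*19^1*41^1 * 467^1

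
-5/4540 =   -  1/908 = -0.00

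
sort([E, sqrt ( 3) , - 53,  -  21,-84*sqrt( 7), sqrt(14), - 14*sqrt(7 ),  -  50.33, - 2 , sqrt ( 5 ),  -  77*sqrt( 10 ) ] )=[ - 77 *sqrt(  10)  ,-84 * sqrt (7), - 53 ,-50.33,-14 * sqrt( 7 ), - 21 , - 2, sqrt(3),sqrt ( 5), E , sqrt( 14 ) ] 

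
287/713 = 287/713=0.40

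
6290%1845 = 755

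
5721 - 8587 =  - 2866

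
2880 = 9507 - 6627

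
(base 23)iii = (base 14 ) 38B0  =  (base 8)23342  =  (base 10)9954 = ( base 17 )2079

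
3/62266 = 3/62266 = 0.00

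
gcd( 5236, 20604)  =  68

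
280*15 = 4200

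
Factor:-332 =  - 2^2 *83^1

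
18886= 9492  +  9394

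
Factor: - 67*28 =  - 2^2*7^1*67^1 = - 1876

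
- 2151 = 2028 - 4179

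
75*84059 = 6304425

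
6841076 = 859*7964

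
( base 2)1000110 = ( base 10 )70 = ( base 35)20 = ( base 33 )24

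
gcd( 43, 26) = 1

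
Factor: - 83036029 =-37^1*41^1*127^1*431^1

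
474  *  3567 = 1690758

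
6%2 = 0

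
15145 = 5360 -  - 9785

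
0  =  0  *381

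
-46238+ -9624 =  -55862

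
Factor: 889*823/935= 5^(-1)*7^1*11^( -1)*17^( - 1 ) * 127^1*823^1 =731647/935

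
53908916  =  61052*883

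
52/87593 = 52/87593 = 0.00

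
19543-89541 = -69998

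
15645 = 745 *21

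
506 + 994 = 1500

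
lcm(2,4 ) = 4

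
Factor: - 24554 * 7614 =-186954156= -2^2*3^4*47^1* 12277^1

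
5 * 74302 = 371510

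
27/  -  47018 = -1 +46991/47018 =- 0.00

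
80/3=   26+2/3 = 26.67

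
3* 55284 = 165852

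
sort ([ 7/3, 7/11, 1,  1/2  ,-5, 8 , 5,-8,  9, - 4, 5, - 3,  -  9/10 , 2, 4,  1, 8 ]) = [ - 8,-5,-4, - 3 ,-9/10, 1/2,7/11, 1, 1, 2, 7/3,4, 5,5,  8, 8, 9 ] 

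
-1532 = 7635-9167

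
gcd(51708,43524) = 372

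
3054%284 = 214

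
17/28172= 17/28172 = 0.00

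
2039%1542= 497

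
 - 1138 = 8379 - 9517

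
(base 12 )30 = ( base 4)210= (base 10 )36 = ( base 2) 100100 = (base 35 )11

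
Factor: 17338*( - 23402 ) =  - 405743876 = -2^2*8669^1* 11701^1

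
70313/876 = 80+233/876 = 80.27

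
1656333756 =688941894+967391862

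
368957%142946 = 83065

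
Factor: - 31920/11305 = -2^4*3^1*17^( - 1 ) = - 48/17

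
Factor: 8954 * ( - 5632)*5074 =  - 2^11*11^3*37^1*43^1* 59^1= - 255876380672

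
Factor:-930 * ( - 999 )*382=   354904740 = 2^2*3^4 * 5^1*31^1* 37^1*191^1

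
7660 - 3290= 4370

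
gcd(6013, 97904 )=1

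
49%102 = 49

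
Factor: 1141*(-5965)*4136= - 28149884840 = -2^3*5^1*7^1*11^1 * 47^1*163^1* 1193^1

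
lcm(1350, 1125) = 6750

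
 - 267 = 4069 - 4336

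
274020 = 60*4567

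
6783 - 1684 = 5099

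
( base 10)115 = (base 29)3s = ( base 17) 6d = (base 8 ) 163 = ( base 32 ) 3j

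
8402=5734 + 2668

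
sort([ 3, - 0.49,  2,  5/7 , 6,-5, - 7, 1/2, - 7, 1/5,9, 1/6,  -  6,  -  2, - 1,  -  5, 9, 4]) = [  -  7, - 7, - 6 ,- 5,- 5, - 2, - 1, - 0.49,1/6,1/5,1/2, 5/7, 2, 3, 4, 6,9, 9 ] 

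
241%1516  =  241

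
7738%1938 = 1924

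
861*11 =9471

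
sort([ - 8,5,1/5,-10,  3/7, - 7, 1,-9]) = [ - 10, - 9, - 8, - 7, 1/5, 3/7,1, 5 ] 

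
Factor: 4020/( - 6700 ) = -3^1*5^ ( - 1) = -  3/5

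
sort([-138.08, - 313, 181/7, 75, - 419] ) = [ - 419 , - 313, - 138.08,181/7,75]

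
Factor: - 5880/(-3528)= 3^(  -  1 )*5^1 = 5/3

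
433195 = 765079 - 331884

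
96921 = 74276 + 22645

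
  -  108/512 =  - 1 + 101/128 = -0.21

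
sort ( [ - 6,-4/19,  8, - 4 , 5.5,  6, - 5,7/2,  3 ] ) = [ - 6, - 5, - 4,-4/19,3,7/2 , 5.5,6, 8 ] 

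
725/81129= 725/81129 = 0.01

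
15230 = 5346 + 9884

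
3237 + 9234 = 12471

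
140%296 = 140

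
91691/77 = 91691/77 = 1190.79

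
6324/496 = 12 +3/4 = 12.75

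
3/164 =3/164 =0.02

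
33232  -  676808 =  - 643576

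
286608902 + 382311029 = 668919931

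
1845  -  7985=-6140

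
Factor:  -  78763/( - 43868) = 79/44 = 2^( - 2)*11^(  -  1 )*79^1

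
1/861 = 1/861= 0.00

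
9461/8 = 9461/8 = 1182.62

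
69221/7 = 9888 + 5/7= 9888.71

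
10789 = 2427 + 8362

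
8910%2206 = 86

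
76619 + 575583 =652202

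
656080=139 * 4720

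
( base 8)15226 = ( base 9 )10302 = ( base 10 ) 6806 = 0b1101010010110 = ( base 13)3137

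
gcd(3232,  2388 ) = 4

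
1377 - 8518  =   - 7141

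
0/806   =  0 = 0.00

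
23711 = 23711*1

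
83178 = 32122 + 51056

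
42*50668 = 2128056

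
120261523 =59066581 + 61194942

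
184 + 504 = 688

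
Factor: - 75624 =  - 2^3*3^1*23^1*137^1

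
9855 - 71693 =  -61838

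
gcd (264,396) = 132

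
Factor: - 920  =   - 2^3*5^1* 23^1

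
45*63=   2835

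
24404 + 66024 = 90428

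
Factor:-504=  -  2^3*3^2*7^1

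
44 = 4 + 40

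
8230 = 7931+299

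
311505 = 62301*5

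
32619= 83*393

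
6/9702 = 1/1617 = 0.00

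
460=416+44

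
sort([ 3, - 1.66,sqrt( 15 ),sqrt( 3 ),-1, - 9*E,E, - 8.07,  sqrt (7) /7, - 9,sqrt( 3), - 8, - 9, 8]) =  [ - 9*E,-9, - 9, - 8.07, - 8,-1.66 , - 1 , sqrt( 7)/7,sqrt( 3),sqrt( 3),  E,3,sqrt(15), 8] 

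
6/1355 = 6/1355 = 0.00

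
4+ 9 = 13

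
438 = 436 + 2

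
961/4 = 240 + 1/4 =240.25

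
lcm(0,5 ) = 0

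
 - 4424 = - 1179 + -3245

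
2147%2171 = 2147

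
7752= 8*969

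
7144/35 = 204 + 4/35= 204.11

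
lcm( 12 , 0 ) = 0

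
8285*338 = 2800330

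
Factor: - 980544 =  - 2^6*3^1*5107^1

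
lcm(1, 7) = 7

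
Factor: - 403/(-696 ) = 2^(-3)*3^ (-1 )*13^1*29^( - 1 )*31^1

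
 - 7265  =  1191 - 8456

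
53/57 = 53/57 = 0.93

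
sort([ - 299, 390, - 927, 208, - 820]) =[ - 927, - 820, - 299,208, 390 ] 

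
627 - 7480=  - 6853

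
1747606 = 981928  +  765678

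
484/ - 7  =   - 70 + 6/7 = - 69.14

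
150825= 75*2011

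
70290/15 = 4686= 4686.00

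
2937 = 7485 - 4548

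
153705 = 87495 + 66210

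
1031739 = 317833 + 713906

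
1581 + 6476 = 8057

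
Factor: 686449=686449^1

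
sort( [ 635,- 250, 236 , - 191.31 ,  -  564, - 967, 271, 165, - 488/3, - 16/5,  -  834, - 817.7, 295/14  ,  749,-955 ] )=[ - 967,  -  955,-834, - 817.7,-564,- 250,-191.31, - 488/3,  -  16/5, 295/14,165,236, 271, 635, 749]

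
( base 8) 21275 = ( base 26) D41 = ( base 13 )4081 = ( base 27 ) c5a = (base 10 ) 8893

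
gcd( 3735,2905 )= 415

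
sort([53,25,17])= [17 , 25,53 ]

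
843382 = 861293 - 17911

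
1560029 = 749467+810562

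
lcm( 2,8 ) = 8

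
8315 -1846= 6469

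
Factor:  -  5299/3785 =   -  5^ ( - 1)* 7^1 = -  7/5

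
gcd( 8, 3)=1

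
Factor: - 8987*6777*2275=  - 3^3*5^2*7^1* 11^1*13^1*19^1*43^1*251^1 = - 138558645225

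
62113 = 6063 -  - 56050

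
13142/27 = 13142/27 = 486.74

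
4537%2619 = 1918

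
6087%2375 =1337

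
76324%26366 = 23592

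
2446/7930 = 1223/3965 = 0.31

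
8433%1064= 985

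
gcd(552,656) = 8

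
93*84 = 7812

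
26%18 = 8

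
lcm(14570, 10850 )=509950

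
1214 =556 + 658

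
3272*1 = 3272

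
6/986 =3/493  =  0.01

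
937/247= 3 + 196/247 = 3.79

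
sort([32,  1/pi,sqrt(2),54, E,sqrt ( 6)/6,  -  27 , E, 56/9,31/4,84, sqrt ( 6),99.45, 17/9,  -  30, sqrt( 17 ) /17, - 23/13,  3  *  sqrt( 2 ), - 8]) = [- 30, - 27 , - 8, - 23/13,sqrt(17) /17, 1/pi,sqrt( 6) /6,  sqrt( 2 ),17/9,sqrt( 6 ),E,E,3*sqrt(2), 56/9 , 31/4, 32,54, 84,99.45]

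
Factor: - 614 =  - 2^1*307^1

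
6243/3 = 2081=2081.00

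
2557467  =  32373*79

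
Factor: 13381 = 13381^1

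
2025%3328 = 2025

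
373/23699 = 373/23699 = 0.02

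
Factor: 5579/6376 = 2^( - 3 ) * 7^1 = 7/8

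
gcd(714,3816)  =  6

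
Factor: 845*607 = 5^1*13^2*607^1 =512915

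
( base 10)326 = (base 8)506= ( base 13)1C1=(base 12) 232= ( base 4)11012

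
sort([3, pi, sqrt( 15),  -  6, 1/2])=[ - 6, 1/2,  3, pi,sqrt( 15)]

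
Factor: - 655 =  - 5^1*131^1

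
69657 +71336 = 140993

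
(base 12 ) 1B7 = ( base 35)83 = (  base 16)11B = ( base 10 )283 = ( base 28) A3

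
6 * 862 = 5172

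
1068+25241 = 26309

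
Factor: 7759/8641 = 7759^1*8641^( - 1 )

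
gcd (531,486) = 9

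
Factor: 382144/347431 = 2^6 * 853^1*49633^( - 1) = 54592/49633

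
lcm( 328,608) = 24928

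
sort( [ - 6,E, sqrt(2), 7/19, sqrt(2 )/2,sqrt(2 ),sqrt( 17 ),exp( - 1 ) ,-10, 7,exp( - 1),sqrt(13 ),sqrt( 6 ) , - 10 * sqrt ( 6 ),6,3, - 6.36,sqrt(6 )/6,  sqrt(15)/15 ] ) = [ - 10 * sqrt( 6), - 10, - 6.36, - 6,sqrt(15)/15,exp( - 1), exp(-1), 7/19,sqrt(6 )/6, sqrt(2) /2, sqrt(2), sqrt(2 ),sqrt( 6),E, 3,sqrt ( 13 ),sqrt ( 17),6,7]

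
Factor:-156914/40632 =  - 78457/20316 = - 2^( - 2) * 3^(- 1 )*67^1*1171^1 * 1693^(- 1 ) 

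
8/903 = 8/903= 0.01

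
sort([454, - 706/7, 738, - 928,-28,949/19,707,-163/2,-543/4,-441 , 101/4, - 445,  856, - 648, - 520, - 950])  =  [ - 950,  -  928,-648, - 520,-445 , - 441, - 543/4, - 706/7,-163/2 , - 28, 101/4 , 949/19, 454, 707, 738, 856]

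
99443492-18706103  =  80737389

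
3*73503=220509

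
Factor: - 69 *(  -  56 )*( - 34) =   -  2^4*3^1*7^1*17^1* 23^1 = -131376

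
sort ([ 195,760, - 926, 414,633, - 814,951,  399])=[-926, - 814,195,399,414,633,760 , 951] 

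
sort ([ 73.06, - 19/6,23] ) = [-19/6,23 , 73.06]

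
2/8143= 2/8143=0.00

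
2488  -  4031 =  - 1543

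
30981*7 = 216867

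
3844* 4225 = 16240900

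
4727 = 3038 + 1689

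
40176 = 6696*6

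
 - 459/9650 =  - 459/9650=- 0.05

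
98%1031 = 98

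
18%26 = 18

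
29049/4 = 7262 + 1/4 = 7262.25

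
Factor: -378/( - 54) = 7 = 7^1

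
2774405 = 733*3785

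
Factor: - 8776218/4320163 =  - 2^1*3^1*11^1*19^( - 1)*103^1 * 1291^1*227377^( - 1 ) 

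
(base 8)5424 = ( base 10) 2836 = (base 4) 230110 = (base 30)34g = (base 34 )2FE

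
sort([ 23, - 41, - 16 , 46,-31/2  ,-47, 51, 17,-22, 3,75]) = [ - 47 ,-41, - 22, - 16,  -  31/2, 3, 17, 23, 46, 51, 75 ]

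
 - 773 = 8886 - 9659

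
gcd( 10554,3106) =2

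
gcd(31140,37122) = 6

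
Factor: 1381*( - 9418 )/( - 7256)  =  2^( - 2 )*17^1*277^1 * 907^ ( - 1 )*1381^1 =6503129/3628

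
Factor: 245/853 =5^1*7^2*853^( - 1 ) 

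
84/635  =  84/635  =  0.13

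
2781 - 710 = 2071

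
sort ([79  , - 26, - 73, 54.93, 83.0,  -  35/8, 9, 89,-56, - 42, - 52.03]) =[  -  73, - 56, - 52.03, - 42, - 26, - 35/8,9, 54.93, 79,83.0,89 ] 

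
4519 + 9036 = 13555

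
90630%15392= 13670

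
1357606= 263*5162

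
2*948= 1896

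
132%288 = 132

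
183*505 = 92415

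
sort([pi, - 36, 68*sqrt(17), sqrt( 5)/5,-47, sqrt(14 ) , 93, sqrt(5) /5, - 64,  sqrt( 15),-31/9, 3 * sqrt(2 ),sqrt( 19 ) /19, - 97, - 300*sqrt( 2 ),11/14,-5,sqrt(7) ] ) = [ - 300*sqrt( 2),-97, - 64, - 47, - 36, - 5, - 31/9, sqrt(19 ) /19, sqrt( 5)/5, sqrt( 5)/5,11/14, sqrt(7 ), pi,sqrt( 14 ), sqrt( 15),3 * sqrt(2),93,68*sqrt( 17)]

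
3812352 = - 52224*( - 73)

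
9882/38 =4941/19= 260.05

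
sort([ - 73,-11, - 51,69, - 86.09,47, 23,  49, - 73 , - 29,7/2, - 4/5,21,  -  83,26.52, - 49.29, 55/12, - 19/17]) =[ - 86.09, - 83, - 73, - 73, - 51,-49.29, - 29, - 11,-19/17, - 4/5, 7/2 , 55/12, 21, 23,26.52,47, 49, 69]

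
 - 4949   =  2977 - 7926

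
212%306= 212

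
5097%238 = 99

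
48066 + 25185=73251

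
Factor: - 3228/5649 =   -  2^2*7^(-1) = - 4/7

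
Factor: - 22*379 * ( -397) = 3310186 =2^1*11^1*379^1 * 397^1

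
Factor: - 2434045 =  - 5^1 * 37^1 * 59^1 * 223^1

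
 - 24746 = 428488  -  453234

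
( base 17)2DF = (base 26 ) 158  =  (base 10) 814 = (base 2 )1100101110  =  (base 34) nw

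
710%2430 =710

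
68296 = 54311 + 13985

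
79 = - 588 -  - 667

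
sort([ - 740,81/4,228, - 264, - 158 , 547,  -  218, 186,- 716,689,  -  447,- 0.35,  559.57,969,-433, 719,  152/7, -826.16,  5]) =[ - 826.16 , - 740,  -  716, - 447, - 433, - 264, - 218,-158, - 0.35,5, 81/4,152/7,186,228,547  ,  559.57,689,719,  969]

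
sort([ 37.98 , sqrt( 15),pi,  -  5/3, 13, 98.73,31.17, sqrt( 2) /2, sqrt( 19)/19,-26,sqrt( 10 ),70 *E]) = [ - 26, - 5/3,sqrt(19) /19,sqrt(2 ) /2 , pi, sqrt (10 ), sqrt( 15 ),  13,  31.17, 37.98, 98.73 , 70*E ] 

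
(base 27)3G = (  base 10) 97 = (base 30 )37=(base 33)2v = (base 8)141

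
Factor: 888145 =5^1*23^1*7723^1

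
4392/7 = 4392/7 = 627.43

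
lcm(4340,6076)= 30380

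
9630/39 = 3210/13  =  246.92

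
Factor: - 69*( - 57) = 3^2*19^1*23^1 = 3933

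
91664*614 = 56281696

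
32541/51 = 638 + 1/17 = 638.06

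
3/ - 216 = -1/72 = -0.01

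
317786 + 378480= 696266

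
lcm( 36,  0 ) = 0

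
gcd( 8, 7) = 1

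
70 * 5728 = 400960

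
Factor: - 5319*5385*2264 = -2^3 * 3^4*5^1*  197^1  *283^1*359^1 = - 64847333160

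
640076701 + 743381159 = 1383457860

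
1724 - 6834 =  - 5110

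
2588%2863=2588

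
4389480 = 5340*822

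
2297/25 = 91 + 22/25= 91.88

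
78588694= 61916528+16672166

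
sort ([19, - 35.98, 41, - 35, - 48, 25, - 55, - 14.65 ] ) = [ - 55, - 48, - 35.98, - 35 , - 14.65, 19,25, 41]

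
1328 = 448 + 880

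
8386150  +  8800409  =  17186559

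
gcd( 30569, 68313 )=7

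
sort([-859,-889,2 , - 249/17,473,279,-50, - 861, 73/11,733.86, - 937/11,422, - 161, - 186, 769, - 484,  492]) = [ - 889, - 861, -859, - 484,-186, - 161, - 937/11,-50,-249/17,2, 73/11,279,422,473,492,  733.86,769]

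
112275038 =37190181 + 75084857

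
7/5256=7/5256  =  0.00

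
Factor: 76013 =7^1 * 10859^1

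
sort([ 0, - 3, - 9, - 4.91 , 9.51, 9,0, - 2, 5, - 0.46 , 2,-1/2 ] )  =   [ - 9, -4.91, - 3, - 2, - 1/2 , - 0.46,0 , 0,2 , 5,9,9.51]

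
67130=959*70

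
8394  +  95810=104204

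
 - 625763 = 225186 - 850949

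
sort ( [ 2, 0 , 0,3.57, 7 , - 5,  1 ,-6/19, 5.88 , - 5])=[ - 5, -5 ,-6/19,0 , 0,1,2,3.57,5.88,7]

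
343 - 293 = 50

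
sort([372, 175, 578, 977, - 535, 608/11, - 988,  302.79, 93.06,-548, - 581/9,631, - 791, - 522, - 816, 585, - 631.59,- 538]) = [-988, - 816  , - 791,-631.59,-548, - 538,-535, - 522,  -  581/9, 608/11, 93.06,175,302.79,  372,578 , 585,631,977 ]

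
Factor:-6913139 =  - 6913139^1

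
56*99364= 5564384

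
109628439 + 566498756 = 676127195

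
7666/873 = 7666/873 = 8.78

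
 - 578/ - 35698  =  289/17849  =  0.02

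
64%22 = 20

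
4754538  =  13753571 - 8999033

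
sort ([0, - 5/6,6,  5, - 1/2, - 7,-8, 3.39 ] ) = [ - 8, - 7, - 5/6, - 1/2, 0, 3.39 , 5, 6]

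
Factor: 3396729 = 3^1*7^3*3301^1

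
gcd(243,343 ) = 1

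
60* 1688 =101280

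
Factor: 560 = 2^4* 5^1*7^1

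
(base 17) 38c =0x3F7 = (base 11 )843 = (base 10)1015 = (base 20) 2AF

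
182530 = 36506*5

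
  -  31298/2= - 15649=- 15649.00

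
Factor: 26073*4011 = 3^3*7^1*191^1*2897^1 = 104578803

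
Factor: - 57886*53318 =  - 3086365748=- 2^2* 53^1*103^1*281^1*503^1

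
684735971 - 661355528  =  23380443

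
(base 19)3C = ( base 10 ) 69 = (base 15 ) 49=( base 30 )29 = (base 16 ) 45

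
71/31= 2+9/31 = 2.29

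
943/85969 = 943/85969 = 0.01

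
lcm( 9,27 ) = 27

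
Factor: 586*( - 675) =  - 2^1* 3^3*5^2* 293^1 = -  395550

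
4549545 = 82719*55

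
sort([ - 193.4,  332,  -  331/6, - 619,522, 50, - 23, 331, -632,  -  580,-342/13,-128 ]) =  [ - 632,  -  619, - 580,-193.4,-128 ,- 331/6,- 342/13,-23,  50, 331, 332,522] 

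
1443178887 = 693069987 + 750108900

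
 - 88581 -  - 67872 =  - 20709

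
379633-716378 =  -  336745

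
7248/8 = 906 = 906.00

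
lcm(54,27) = 54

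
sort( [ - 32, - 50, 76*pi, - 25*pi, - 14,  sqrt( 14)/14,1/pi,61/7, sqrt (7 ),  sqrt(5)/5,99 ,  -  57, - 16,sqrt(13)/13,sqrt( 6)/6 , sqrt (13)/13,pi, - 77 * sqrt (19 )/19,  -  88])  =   [ - 88, - 25*pi, - 57 ,-50, - 32, - 77*sqrt(19) /19, - 16, - 14 , sqrt( 14)/14,sqrt(13)/13, sqrt( 13)/13,1/pi,  sqrt( 6 )/6  ,  sqrt ( 5)/5,sqrt(7 ),pi,61/7 , 99, 76* pi ]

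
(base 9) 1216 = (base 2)1110001010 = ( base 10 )906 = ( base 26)18M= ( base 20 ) 256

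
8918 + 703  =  9621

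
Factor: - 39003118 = -2^1*7^2 * 11^1*97^1*373^1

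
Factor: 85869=3^2*7^1*29^1*47^1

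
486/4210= 243/2105= 0.12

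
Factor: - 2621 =-2621^1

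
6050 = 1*6050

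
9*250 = 2250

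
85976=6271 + 79705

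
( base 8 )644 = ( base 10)420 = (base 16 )1a4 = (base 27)FF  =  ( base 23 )i6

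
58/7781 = 58/7781 = 0.01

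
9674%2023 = 1582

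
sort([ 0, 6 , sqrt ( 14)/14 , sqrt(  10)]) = [0,  sqrt( 14 )/14,sqrt( 10),6]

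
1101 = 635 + 466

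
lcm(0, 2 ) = 0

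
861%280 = 21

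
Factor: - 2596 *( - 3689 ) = 9576644  =  2^2*7^1*11^1*17^1*31^1*59^1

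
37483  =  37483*1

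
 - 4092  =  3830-7922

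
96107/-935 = -103 + 18/85 = - 102.79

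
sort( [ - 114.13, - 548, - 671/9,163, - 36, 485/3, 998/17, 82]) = [ - 548, - 114.13, - 671/9, - 36 , 998/17,82, 485/3, 163 ]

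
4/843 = 4/843 = 0.00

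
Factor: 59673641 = 59673641^1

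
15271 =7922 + 7349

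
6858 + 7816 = 14674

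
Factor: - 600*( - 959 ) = 575400 = 2^3*3^1*5^2*7^1 * 137^1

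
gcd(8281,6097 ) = 91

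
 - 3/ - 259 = 3/259 = 0.01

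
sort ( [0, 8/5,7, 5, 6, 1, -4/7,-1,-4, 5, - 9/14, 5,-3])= [ - 4, - 3, - 1 , - 9/14, -4/7, 0, 1, 8/5, 5,5, 5,6, 7 ] 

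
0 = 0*138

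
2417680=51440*47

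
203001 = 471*431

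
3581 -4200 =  - 619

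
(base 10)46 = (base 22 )22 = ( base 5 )141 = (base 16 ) 2E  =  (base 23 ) 20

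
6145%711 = 457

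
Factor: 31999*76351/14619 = 222105059/1329  =  3^( -1)*11^2*443^ ( - 1)*631^1*2909^1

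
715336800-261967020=453369780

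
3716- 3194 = 522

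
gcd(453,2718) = 453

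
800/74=10 + 30/37 = 10.81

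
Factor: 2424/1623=2^3*101^1*541^( - 1) = 808/541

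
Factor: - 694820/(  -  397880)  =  709/406 = 2^( - 1 )* 7^ ( - 1)*29^(-1 )*709^1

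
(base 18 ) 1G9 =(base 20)1b1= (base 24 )11l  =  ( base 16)26d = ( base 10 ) 621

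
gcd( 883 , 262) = 1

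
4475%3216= 1259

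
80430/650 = 8043/65 = 123.74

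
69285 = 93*745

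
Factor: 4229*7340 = 31040860 =2^2 * 5^1*367^1 *4229^1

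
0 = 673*0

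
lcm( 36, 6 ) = 36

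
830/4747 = 830/4747=0.17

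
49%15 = 4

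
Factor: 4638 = 2^1*3^1*773^1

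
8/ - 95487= - 1 + 95479/95487=- 0.00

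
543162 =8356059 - 7812897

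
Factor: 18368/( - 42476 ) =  - 16/37= - 2^4*37^( - 1 ) 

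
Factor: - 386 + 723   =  337^1 = 337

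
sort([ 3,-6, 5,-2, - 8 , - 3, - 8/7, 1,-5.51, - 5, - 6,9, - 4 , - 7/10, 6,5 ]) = [ - 8, - 6, - 6, - 5.51, - 5, - 4, - 3 , -2, - 8/7, - 7/10, 1 , 3, 5, 5,6 , 9]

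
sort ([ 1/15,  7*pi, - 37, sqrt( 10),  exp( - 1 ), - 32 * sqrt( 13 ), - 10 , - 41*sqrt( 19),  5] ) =[ - 41 * sqrt(19), - 32 * sqrt ( 13) , - 37  , - 10, 1/15,exp(-1 ), sqrt( 10),  5 , 7*pi] 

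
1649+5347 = 6996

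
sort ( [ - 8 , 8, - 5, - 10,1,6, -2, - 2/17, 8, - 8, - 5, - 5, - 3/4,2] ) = [ - 10,-8, - 8, - 5, - 5, - 5,  -  2, - 3/4, - 2/17,1, 2,6,8,8 ]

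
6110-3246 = 2864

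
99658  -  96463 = 3195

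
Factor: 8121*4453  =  3^1*61^1*73^1 * 2707^1 = 36162813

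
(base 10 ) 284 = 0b100011100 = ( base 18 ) FE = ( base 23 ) c8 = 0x11C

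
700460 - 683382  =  17078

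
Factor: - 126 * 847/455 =-15246/65 =- 2^1*3^2 * 5^( - 1)*7^1*11^2*13^ ( - 1) 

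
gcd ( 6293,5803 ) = 7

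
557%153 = 98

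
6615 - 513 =6102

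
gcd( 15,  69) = 3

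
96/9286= 48/4643 = 0.01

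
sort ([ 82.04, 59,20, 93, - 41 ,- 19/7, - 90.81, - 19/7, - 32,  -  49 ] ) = [  -  90.81,-49 , - 41, - 32 , - 19/7 ,  -  19/7, 20, 59, 82.04, 93 ] 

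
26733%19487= 7246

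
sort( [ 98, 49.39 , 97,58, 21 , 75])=[ 21,49.39,58, 75,97,  98]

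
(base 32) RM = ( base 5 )12021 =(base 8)1566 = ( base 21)204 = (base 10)886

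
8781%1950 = 981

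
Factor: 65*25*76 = 123500 = 2^2*5^3*13^1 * 19^1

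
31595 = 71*445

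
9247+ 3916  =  13163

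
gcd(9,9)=9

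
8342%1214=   1058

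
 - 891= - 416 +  - 475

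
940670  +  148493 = 1089163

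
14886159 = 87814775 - 72928616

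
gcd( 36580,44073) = 59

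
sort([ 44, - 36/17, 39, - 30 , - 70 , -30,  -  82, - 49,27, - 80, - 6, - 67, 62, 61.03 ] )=[  -  82,-80 , - 70, - 67, - 49,-30, - 30, - 6, - 36/17 , 27,39,44,  61.03, 62] 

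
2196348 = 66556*33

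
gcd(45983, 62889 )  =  1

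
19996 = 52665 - 32669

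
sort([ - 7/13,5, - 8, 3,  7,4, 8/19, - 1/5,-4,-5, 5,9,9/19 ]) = [ -8, - 5,-4, - 7/13, - 1/5, 8/19 , 9/19,3, 4, 5,5, 7  ,  9 ]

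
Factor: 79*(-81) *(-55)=351945 = 3^4 * 5^1*11^1*79^1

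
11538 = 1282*9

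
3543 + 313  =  3856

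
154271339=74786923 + 79484416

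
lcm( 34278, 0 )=0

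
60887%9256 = 5351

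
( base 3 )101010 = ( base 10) 273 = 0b100010001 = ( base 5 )2043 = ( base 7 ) 540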